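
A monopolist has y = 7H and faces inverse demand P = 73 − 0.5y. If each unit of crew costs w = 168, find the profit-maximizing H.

H* = 7

Marginal revenue from the inverse demand is MR = 73 − y.
The marginal product is MP_H = 7.
A monopolist hires until marginal revenue product equals the wage: MR·MP_H = w.
(73 − 7H)·7 = 168, so H = 7.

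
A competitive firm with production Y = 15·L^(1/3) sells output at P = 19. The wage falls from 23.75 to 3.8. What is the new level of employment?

From P·MP_L = w with MP_L = 5·L^(-2/3), the labor demand is L(w) = (95/w)^(3/2).
At w = 23.75: L = 8. At w = 3.8: L = 125.

L* = 125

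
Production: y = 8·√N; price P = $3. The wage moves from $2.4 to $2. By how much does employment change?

From P·MP_N = w with MP_N = 4·N^(-1/2), the labor demand is N(w) = (12/w)^(2).
At w = 2.4: N = 25. At w = 2: N = 36.
ΔN = 36 − 25 = 11.

ΔN = 11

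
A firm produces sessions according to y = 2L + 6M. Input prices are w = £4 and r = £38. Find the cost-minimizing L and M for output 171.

L* = 85.5, M* = 0

The inputs are perfect substitutes, so the firm uses whichever has the lower cost per unit of output.
Cost per unit of output via L is w/2 = 2; via M it is r/6 = 19/3. L is cheaper.
Producing y = 171 with L alone: L = 85.5, M = 0.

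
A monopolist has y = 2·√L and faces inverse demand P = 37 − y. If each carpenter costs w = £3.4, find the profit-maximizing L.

L* = 25

Marginal revenue from the inverse demand is MR = 37 − 2y.
The marginal product is MP_L = L^(-1/2).
A monopolist hires until marginal revenue product equals the wage: MR·MP_L = w.
At L, y = 2·√L. Substituting and solving: (37 − 4·√L)·L^(-1/2) = 3.4 gives L = 25.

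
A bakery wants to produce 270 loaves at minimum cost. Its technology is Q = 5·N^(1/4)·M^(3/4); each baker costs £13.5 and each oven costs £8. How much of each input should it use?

Cost minimization requires the marginal rate of technical substitution to equal the input-price ratio: MP_N/MP_M = w/r.
Here MP_N/MP_M = (1/4)·(M/N)/(3/4) = (1/3)·(M/N). Setting this equal to 13.5/8 = 1.6875 gives M = 5.0625N.
Substituting into Q = 270: 5·N^(1/4)·(5.0625N)^(3/4) = 270.
Solving, N = 16 and M = 81.

N* = 16, M* = 81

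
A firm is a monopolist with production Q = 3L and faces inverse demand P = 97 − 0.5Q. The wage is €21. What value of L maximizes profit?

L* = 30

Marginal revenue from the inverse demand is MR = 97 − Q.
The marginal product is MP_L = 3.
A monopolist hires until marginal revenue product equals the wage: MR·MP_L = w.
(97 − 3L)·3 = 21, so L = 30.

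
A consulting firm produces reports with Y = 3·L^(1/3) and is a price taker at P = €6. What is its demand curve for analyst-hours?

L(w) = (6/w)^(3/2)

MP_L = (1/3)·3·L^(-2/3) = L^(-2/3).
Setting P·MP_L = w: 6·L^(-2/3) = w.
Solving for L: L^(-2/3) = w/6, so L = (6/w)^(3/2).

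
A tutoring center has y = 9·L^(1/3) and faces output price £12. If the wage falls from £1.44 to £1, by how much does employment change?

From P·MP_L = w with MP_L = 3·L^(-2/3), the labor demand is L(w) = (36/w)^(3/2).
At w = 1.44: L = 125. At w = 1: L = 216.
ΔL = 216 − 125 = 91.

ΔL = 91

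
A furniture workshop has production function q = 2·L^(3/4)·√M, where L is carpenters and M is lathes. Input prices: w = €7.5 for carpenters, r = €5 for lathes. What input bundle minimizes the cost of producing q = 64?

L* = 16, M* = 16

Cost minimization requires the marginal rate of technical substitution to equal the input-price ratio: MP_L/MP_M = w/r.
Here MP_L/MP_M = (3/4)·(M/L)/(1/2) = 1.5·(M/L). Setting this equal to 7.5/5 = 1.5 gives M = L.
Substituting into q = 64: 2·L^(3/4)·(L)^(1/2) = 64.
Solving, L = 16 and M = 16.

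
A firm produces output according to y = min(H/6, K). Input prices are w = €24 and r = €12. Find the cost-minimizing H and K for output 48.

H* = 288, K* = 48

With a fixed-proportions technology, the cost-minimizing bundle uses no slack in either input: H/6 = K = y.
So H = 6·48 = 288 and K = 48.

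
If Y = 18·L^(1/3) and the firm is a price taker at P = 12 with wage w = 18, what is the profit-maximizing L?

MP_L = (1/3)·18·L^(-2/3) = 6·L^(-2/3).
Profit maximization for a price taker requires P·MP_L = w: 12·6·L^(-2/3) = 18.
So L^(-2/3) = 0.25, which gives L = 8.

L* = 8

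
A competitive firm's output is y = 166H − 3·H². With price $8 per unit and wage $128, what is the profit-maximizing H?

The marginal product of H is MP_H = 166 − 6H.
A price-taking firm hires until the value of the marginal product equals the wage: P·MP_H = w, so 8·(166 − 6H) = 128.
Then 166 − 6H = 16, giving H = 25.

H* = 25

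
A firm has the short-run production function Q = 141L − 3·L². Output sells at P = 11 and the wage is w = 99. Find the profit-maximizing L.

The marginal product of L is MP_L = 141 − 6L.
A price-taking firm hires until the value of the marginal product equals the wage: P·MP_L = w, so 11·(141 − 6L) = 99.
Then 141 − 6L = 9, giving L = 22.

L* = 22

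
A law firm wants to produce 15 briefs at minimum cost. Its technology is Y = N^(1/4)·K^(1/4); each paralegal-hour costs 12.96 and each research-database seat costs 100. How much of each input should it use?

Cost minimization requires the marginal rate of technical substitution to equal the input-price ratio: MP_N/MP_K = w/r.
Here MP_N/MP_K = (1/4)·(K/N)/(1/4) = (K/N). Setting this equal to 12.96/100 = 0.1296 gives K = 0.1296N.
Substituting into Y = 15: N^(1/4)·(0.1296N)^(1/4) = 15.
Solving, N = 625 and K = 81.

N* = 625, K* = 81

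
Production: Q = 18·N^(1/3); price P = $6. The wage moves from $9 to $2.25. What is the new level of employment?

From P·MP_N = w with MP_N = 6·N^(-2/3), the labor demand is N(w) = (36/w)^(3/2).
At w = 9: N = 8. At w = 2.25: N = 64.

N* = 64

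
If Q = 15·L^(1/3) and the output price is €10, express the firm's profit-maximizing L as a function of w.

L(w) = (50/w)^(3/2)

MP_L = (1/3)·15·L^(-2/3) = 5·L^(-2/3).
Setting P·MP_L = w: 50·L^(-2/3) = w.
Solving for L: L^(-2/3) = w/50, so L = (50/w)^(3/2).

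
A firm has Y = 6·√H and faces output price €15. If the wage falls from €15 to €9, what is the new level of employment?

H* = 25

From P·MP_H = w with MP_H = 3·H^(-1/2), the labor demand is H(w) = (45/w)^(2).
At w = 15: H = 9. At w = 9: H = 25.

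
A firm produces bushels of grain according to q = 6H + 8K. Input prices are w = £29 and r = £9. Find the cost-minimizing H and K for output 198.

The inputs are perfect substitutes, so the firm uses whichever has the lower cost per unit of output.
Cost per unit of output via H is w/6 = 29/6; via K it is r/8 = 1.125. K is cheaper.
Producing q = 198 with K alone: H = 0, K = 24.75.

H* = 0, K* = 24.75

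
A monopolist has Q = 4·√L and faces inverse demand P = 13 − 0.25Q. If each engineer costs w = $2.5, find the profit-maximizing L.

L* = 16

Marginal revenue from the inverse demand is MR = 13 − 0.5Q.
The marginal product is MP_L = 2·L^(-1/2).
A monopolist hires until marginal revenue product equals the wage: MR·MP_L = w.
At L, Q = 4·√L. Substituting and solving: (13 − 2·√L)·2·L^(-1/2) = 2.5 gives L = 16.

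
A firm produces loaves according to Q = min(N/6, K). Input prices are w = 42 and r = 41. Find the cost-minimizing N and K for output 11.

With a fixed-proportions technology, the cost-minimizing bundle uses no slack in either input: N/6 = K = Q.
So N = 6·11 = 66 and K = 11.

N* = 66, K* = 11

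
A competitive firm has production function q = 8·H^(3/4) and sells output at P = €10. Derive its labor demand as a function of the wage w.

MP_H = (3/4)·8·H^(-1/4) = 6·H^(-1/4).
Setting P·MP_H = w: 60·H^(-1/4) = w.
Solving for H: H^(-1/4) = w/60, so H = (60/w)^(4).

H(w) = (60/w)^(4)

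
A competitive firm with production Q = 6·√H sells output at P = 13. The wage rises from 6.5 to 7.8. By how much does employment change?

ΔH = -11

From P·MP_H = w with MP_H = 3·H^(-1/2), the labor demand is H(w) = (39/w)^(2).
At w = 6.5: H = 36. At w = 7.8: H = 25.
ΔH = 25 − 36 = -11.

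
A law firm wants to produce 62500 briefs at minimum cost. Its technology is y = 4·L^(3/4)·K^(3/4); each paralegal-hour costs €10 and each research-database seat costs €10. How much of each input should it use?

L* = 625, K* = 625

Cost minimization requires the marginal rate of technical substitution to equal the input-price ratio: MP_L/MP_K = w/r.
Here MP_L/MP_K = (3/4)·(K/L)/(3/4) = (K/L). Setting this equal to 10/10 = 1 gives K = L.
Substituting into y = 62500: 4·L^(3/4)·(L)^(3/4) = 62500.
Solving, L = 625 and K = 625.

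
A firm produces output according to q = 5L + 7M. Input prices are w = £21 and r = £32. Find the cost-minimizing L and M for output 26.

L* = 5.2, M* = 0

The inputs are perfect substitutes, so the firm uses whichever has the lower cost per unit of output.
Cost per unit of output via L is w/5 = 4.2; via M it is r/7 = 32/7. L is cheaper.
Producing q = 26 with L alone: L = 5.2, M = 0.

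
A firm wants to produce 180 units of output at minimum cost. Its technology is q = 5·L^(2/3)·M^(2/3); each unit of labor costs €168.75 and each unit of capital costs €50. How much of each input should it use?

L* = 8, M* = 27

Cost minimization requires the marginal rate of technical substitution to equal the input-price ratio: MP_L/MP_M = w/r.
Here MP_L/MP_M = (2/3)·(M/L)/(2/3) = (M/L). Setting this equal to 168.75/50 = 3.375 gives M = 3.375L.
Substituting into q = 180: 5·L^(2/3)·(3.375L)^(2/3) = 180.
Solving, L = 8 and M = 27.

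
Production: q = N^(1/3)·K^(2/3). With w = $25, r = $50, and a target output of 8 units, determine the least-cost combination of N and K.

Cost minimization requires the marginal rate of technical substitution to equal the input-price ratio: MP_N/MP_K = w/r.
Here MP_N/MP_K = (1/3)·(K/N)/(2/3) = 0.5·(K/N). Setting this equal to 25/50 = 0.5 gives K = N.
Substituting into q = 8: N^(1/3)·(N)^(2/3) = 8.
Solving, N = 8 and K = 8.

N* = 8, K* = 8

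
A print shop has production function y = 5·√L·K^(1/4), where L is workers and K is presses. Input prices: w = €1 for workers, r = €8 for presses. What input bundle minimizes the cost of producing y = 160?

Cost minimization requires the marginal rate of technical substitution to equal the input-price ratio: MP_L/MP_K = w/r.
Here MP_L/MP_K = (1/2)·(K/L)/(1/4) = 2·(K/L). Setting this equal to 1/8 = 0.125 gives K = 0.0625L.
Substituting into y = 160: 5·L^(1/2)·(0.0625L)^(1/4) = 160.
Solving, L = 256 and K = 16.

L* = 256, K* = 16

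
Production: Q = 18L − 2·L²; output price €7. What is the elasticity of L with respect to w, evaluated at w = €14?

ε = -0.125

From P·MP_L = w with MP_L = 18 − 4L, labor demand is L(w) = (18 − w/7)/4.
dL/dw = −1/(28) = -1/28.
At w = 14, L = 4, so ε = (dL/dw)·(w/L) = (-1/28)·(14/4) = -0.125.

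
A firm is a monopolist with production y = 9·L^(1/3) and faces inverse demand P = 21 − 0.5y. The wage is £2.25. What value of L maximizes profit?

L* = 8

Marginal revenue from the inverse demand is MR = 21 − y.
The marginal product is MP_L = 3·L^(-2/3).
A monopolist hires until marginal revenue product equals the wage: MR·MP_L = w.
At L, y = 9·L^(1/3). Substituting and solving: (21 − 9·L^(1/3))·3·L^(-2/3) = 2.25 gives L = 8.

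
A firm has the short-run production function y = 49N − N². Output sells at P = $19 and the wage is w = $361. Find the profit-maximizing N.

N* = 15

The marginal product of N is MP_N = 49 − 2N.
A price-taking firm hires until the value of the marginal product equals the wage: P·MP_N = w, so 19·(49 − 2N) = 361.
Then 49 − 2N = 19, giving N = 15.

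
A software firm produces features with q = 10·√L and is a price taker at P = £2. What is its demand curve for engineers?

L(w) = 100/w²

MP_L = (1/2)·10·L^(-1/2) = 5·L^(-1/2).
Setting P·MP_L = w: 10·L^(-1/2) = w.
Solving for L: L^(-1/2) = w/10, so L = (10/w)^(2).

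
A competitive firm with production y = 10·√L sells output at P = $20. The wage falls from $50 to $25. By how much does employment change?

From P·MP_L = w with MP_L = 5·L^(-1/2), the labor demand is L(w) = (100/w)^(2).
At w = 50: L = 4. At w = 25: L = 16.
ΔL = 16 − 4 = 12.

ΔL = 12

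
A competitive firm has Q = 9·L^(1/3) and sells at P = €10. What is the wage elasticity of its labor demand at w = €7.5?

MP_L = (1/3)·9·L^(-2/3), so P·MP_L = w gives 30·L^(-2/3) = w.
Solving, L(w) = (30/w)^(3/2). This is a constant-elasticity form: L ∝ w^(−3/2), so ε = −3/2.

ε = -1.5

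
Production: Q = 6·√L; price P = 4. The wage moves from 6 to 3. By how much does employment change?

ΔL = 12

From P·MP_L = w with MP_L = 3·L^(-1/2), the labor demand is L(w) = (12/w)^(2).
At w = 6: L = 4. At w = 3: L = 16.
ΔL = 16 − 4 = 12.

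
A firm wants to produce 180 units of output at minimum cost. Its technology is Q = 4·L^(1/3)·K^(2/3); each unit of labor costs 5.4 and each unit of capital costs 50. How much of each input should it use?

Cost minimization requires the marginal rate of technical substitution to equal the input-price ratio: MP_L/MP_K = w/r.
Here MP_L/MP_K = (1/3)·(K/L)/(2/3) = 0.5·(K/L). Setting this equal to 5.4/50 = 0.108 gives K = 0.216L.
Substituting into Q = 180: 4·L^(1/3)·(0.216L)^(2/3) = 180.
Solving, L = 125 and K = 27.

L* = 125, K* = 27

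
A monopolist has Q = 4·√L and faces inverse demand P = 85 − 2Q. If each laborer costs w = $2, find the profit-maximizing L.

L* = 25

Marginal revenue from the inverse demand is MR = 85 − 4Q.
The marginal product is MP_L = 2·L^(-1/2).
A monopolist hires until marginal revenue product equals the wage: MR·MP_L = w.
At L, Q = 4·√L. Substituting and solving: (85 − 16·√L)·2·L^(-1/2) = 2 gives L = 25.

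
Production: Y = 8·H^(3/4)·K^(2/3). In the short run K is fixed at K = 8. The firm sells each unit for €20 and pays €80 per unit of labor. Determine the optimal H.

With K = 8, MP_H = (3/4)·8·H^(-1/4)·8^(2/3) = 24·H^(-1/4).
Profit maximization for a price taker requires P·MP_H = w: 20·24·H^(-1/4) = 80.
So H^(-1/4) = 1/6, which gives H = 1296.

H* = 1296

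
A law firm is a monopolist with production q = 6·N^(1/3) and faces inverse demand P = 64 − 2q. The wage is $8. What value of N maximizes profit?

Marginal revenue from the inverse demand is MR = 64 − 4q.
The marginal product is MP_N = 2·N^(-2/3).
A monopolist hires until marginal revenue product equals the wage: MR·MP_N = w.
At N, q = 6·N^(1/3). Substituting and solving: (64 − 24·N^(1/3))·2·N^(-2/3) = 8 gives N = 8.

N* = 8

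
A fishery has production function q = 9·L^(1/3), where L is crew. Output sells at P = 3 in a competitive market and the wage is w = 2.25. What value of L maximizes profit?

L* = 8

MP_L = (1/3)·9·L^(-2/3) = 3·L^(-2/3).
Profit maximization for a price taker requires P·MP_L = w: 3·3·L^(-2/3) = 2.25.
So L^(-2/3) = 0.25, which gives L = 8.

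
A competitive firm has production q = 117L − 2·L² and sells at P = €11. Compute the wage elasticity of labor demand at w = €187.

From P·MP_L = w with MP_L = 117 − 4L, labor demand is L(w) = (117 − w/11)/4.
dL/dw = −1/(44) = -1/44.
At w = 187, L = 25, so ε = (dL/dw)·(w/L) = (-1/44)·(187/25) = -0.17.

ε = -0.17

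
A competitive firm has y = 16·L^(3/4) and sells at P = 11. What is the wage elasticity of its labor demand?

ε = -4

MP_L = (3/4)·16·L^(-1/4), so P·MP_L = w gives 132·L^(-1/4) = w.
Solving, L(w) = (132/w)^(4). This is a constant-elasticity form: L ∝ w^(−4), so ε = −4.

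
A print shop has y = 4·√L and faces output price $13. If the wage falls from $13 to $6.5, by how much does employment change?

From P·MP_L = w with MP_L = 2·L^(-1/2), the labor demand is L(w) = (26/w)^(2).
At w = 13: L = 4. At w = 6.5: L = 16.
ΔL = 16 − 4 = 12.

ΔL = 12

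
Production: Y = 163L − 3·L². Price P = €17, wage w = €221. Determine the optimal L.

The marginal product of L is MP_L = 163 − 6L.
A price-taking firm hires until the value of the marginal product equals the wage: P·MP_L = w, so 17·(163 − 6L) = 221.
Then 163 − 6L = 13, giving L = 25.

L* = 25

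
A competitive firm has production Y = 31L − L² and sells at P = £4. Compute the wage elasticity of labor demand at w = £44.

ε = -0.55

From P·MP_L = w with MP_L = 31 − 2L, labor demand is L(w) = (31 − w/4)/2.
dL/dw = −1/(8) = -0.125.
At w = 44, L = 10, so ε = (dL/dw)·(w/L) = (-0.125)·(44/10) = -0.55.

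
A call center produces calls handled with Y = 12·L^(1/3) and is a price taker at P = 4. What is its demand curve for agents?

MP_L = (1/3)·12·L^(-2/3) = 4·L^(-2/3).
Setting P·MP_L = w: 16·L^(-2/3) = w.
Solving for L: L^(-2/3) = w/16, so L = (16/w)^(3/2).

L(w) = (16/w)^(3/2)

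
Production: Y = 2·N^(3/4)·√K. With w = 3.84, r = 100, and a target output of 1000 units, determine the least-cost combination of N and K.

N* = 625, K* = 16

Cost minimization requires the marginal rate of technical substitution to equal the input-price ratio: MP_N/MP_K = w/r.
Here MP_N/MP_K = (3/4)·(K/N)/(1/2) = 1.5·(K/N). Setting this equal to 3.84/100 = 0.0384 gives K = 0.0256N.
Substituting into Y = 1000: 2·N^(3/4)·(0.0256N)^(1/2) = 1000.
Solving, N = 625 and K = 16.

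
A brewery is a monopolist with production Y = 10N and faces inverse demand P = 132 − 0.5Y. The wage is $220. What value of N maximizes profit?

N* = 11

Marginal revenue from the inverse demand is MR = 132 − Y.
The marginal product is MP_N = 10.
A monopolist hires until marginal revenue product equals the wage: MR·MP_N = w.
(132 − 10N)·10 = 220, so N = 11.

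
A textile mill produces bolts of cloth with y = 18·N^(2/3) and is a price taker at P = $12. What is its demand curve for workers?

N(w) = 2985984/w³

MP_N = (2/3)·18·N^(-1/3) = 12·N^(-1/3).
Setting P·MP_N = w: 144·N^(-1/3) = w.
Solving for N: N^(-1/3) = w/144, so N = (144/w)^(3).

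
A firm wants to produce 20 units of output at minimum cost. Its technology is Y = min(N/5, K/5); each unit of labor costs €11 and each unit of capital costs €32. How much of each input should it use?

N* = 100, K* = 100

With a fixed-proportions technology, the cost-minimizing bundle uses no slack in either input: N/5 = K/5 = Y.
So N = 5·20 = 100 and K = 5·20 = 100.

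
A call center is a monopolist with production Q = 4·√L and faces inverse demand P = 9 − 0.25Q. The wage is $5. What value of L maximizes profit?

Marginal revenue from the inverse demand is MR = 9 − 0.5Q.
The marginal product is MP_L = 2·L^(-1/2).
A monopolist hires until marginal revenue product equals the wage: MR·MP_L = w.
At L, Q = 4·√L. Substituting and solving: (9 − 2·√L)·2·L^(-1/2) = 5 gives L = 4.

L* = 4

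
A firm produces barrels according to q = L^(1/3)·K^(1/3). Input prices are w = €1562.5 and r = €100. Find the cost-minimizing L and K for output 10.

Cost minimization requires the marginal rate of technical substitution to equal the input-price ratio: MP_L/MP_K = w/r.
Here MP_L/MP_K = (1/3)·(K/L)/(1/3) = (K/L). Setting this equal to 1562.5/100 = 15.625 gives K = 15.625L.
Substituting into q = 10: L^(1/3)·(15.625L)^(1/3) = 10.
Solving, L = 8 and K = 125.

L* = 8, K* = 125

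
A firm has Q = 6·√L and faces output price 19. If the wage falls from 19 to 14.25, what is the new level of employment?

From P·MP_L = w with MP_L = 3·L^(-1/2), the labor demand is L(w) = (57/w)^(2).
At w = 19: L = 9. At w = 14.25: L = 16.

L* = 16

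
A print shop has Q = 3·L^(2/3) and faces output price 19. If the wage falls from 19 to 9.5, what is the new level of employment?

L* = 64

From P·MP_L = w with MP_L = 2·L^(-1/3), the labor demand is L(w) = (38/w)^(3).
At w = 19: L = 8. At w = 9.5: L = 64.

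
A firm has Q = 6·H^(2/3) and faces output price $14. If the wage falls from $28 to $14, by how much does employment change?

ΔH = 56

From P·MP_H = w with MP_H = 4·H^(-1/3), the labor demand is H(w) = (56/w)^(3).
At w = 28: H = 8. At w = 14: H = 64.
ΔH = 64 − 8 = 56.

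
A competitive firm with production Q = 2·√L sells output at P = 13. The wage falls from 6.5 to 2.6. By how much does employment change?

ΔL = 21

From P·MP_L = w with MP_L = L^(-1/2), the labor demand is L(w) = (13/w)^(2).
At w = 6.5: L = 4. At w = 2.6: L = 25.
ΔL = 25 − 4 = 21.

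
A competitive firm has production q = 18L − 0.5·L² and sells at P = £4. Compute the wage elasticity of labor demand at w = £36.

From P·MP_L = w with MP_L = 18 − L, labor demand is L(w) = 18 − w/4.
dL/dw = −1/(4) = -0.25.
At w = 36, L = 9, so ε = (dL/dw)·(w/L) = (-0.25)·(36/9) = -1.

ε = -1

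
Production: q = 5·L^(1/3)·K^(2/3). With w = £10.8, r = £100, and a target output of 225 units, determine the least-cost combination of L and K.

L* = 125, K* = 27

Cost minimization requires the marginal rate of technical substitution to equal the input-price ratio: MP_L/MP_K = w/r.
Here MP_L/MP_K = (1/3)·(K/L)/(2/3) = 0.5·(K/L). Setting this equal to 10.8/100 = 0.108 gives K = 0.216L.
Substituting into q = 225: 5·L^(1/3)·(0.216L)^(2/3) = 225.
Solving, L = 125 and K = 27.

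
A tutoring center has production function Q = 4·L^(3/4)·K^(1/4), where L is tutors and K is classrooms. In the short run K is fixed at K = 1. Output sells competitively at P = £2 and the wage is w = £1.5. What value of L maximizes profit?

L* = 256

With K = 1, MP_L = (3/4)·4·L^(-1/4)·1^(1/4) = 3·L^(-1/4).
Profit maximization for a price taker requires P·MP_L = w: 2·3·L^(-1/4) = 1.5.
So L^(-1/4) = 0.25, which gives L = 256.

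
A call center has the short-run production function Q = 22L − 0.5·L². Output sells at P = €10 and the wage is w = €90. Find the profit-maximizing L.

L* = 13

The marginal product of L is MP_L = 22 − L.
A price-taking firm hires until the value of the marginal product equals the wage: P·MP_L = w, so 10·(22 − L) = 90.
Then 22 − L = 9, giving L = 13.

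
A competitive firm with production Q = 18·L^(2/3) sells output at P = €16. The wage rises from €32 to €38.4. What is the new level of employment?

L* = 125

From P·MP_L = w with MP_L = 12·L^(-1/3), the labor demand is L(w) = (192/w)^(3).
At w = 32: L = 216. At w = 38.4: L = 125.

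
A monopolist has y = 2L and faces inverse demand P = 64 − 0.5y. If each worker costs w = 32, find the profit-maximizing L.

L* = 24

Marginal revenue from the inverse demand is MR = 64 − y.
The marginal product is MP_L = 2.
A monopolist hires until marginal revenue product equals the wage: MR·MP_L = w.
(64 − 2L)·2 = 32, so L = 24.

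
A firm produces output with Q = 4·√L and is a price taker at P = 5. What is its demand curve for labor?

MP_L = (1/2)·4·L^(-1/2) = 2·L^(-1/2).
Setting P·MP_L = w: 10·L^(-1/2) = w.
Solving for L: L^(-1/2) = w/10, so L = (10/w)^(2).

L(w) = 100/w²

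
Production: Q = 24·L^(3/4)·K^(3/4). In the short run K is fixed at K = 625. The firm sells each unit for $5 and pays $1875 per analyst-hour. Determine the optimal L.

With K = 625, MP_L = (3/4)·24·L^(-1/4)·625^(3/4) = 2250·L^(-1/4).
Profit maximization for a price taker requires P·MP_L = w: 5·2250·L^(-1/4) = 1875.
So L^(-1/4) = 1/6, which gives L = 1296.

L* = 1296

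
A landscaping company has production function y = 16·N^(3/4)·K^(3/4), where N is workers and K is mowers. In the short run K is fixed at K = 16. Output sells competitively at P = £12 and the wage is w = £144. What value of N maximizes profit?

N* = 4096

With K = 16, MP_N = (3/4)·16·N^(-1/4)·16^(3/4) = 96·N^(-1/4).
Profit maximization for a price taker requires P·MP_N = w: 12·96·N^(-1/4) = 144.
So N^(-1/4) = 0.125, which gives N = 4096.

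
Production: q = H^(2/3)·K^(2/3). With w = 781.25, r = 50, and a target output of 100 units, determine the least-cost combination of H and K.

H* = 8, K* = 125

Cost minimization requires the marginal rate of technical substitution to equal the input-price ratio: MP_H/MP_K = w/r.
Here MP_H/MP_K = (2/3)·(K/H)/(2/3) = (K/H). Setting this equal to 781.25/50 = 15.625 gives K = 15.625H.
Substituting into q = 100: H^(2/3)·(15.625H)^(2/3) = 100.
Solving, H = 8 and K = 125.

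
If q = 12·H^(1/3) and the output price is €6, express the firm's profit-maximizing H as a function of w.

MP_H = (1/3)·12·H^(-2/3) = 4·H^(-2/3).
Setting P·MP_H = w: 24·H^(-2/3) = w.
Solving for H: H^(-2/3) = w/24, so H = (24/w)^(3/2).

H(w) = (24/w)^(3/2)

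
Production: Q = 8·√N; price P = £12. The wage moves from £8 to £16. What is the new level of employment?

N* = 9

From P·MP_N = w with MP_N = 4·N^(-1/2), the labor demand is N(w) = (48/w)^(2).
At w = 8: N = 36. At w = 16: N = 9.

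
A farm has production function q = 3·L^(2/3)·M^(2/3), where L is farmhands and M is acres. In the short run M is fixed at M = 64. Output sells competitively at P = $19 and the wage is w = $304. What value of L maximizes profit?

With M = 64, MP_L = (2/3)·3·L^(-1/3)·64^(2/3) = 32·L^(-1/3).
Profit maximization for a price taker requires P·MP_L = w: 19·32·L^(-1/3) = 304.
So L^(-1/3) = 0.5, which gives L = 8.

L* = 8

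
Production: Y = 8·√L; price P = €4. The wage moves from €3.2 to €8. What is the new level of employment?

L* = 4

From P·MP_L = w with MP_L = 4·L^(-1/2), the labor demand is L(w) = (16/w)^(2).
At w = 3.2: L = 25. At w = 8: L = 4.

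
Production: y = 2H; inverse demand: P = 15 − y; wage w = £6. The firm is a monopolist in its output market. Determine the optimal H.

Marginal revenue from the inverse demand is MR = 15 − 2y.
The marginal product is MP_H = 2.
A monopolist hires until marginal revenue product equals the wage: MR·MP_H = w.
(15 − 4H)·2 = 6, so H = 3.

H* = 3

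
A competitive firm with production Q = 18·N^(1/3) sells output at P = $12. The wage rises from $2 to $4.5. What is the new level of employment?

From P·MP_N = w with MP_N = 6·N^(-2/3), the labor demand is N(w) = (72/w)^(3/2).
At w = 2: N = 216. At w = 4.5: N = 64.

N* = 64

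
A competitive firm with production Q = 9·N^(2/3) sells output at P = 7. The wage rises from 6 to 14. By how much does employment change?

From P·MP_N = w with MP_N = 6·N^(-1/3), the labor demand is N(w) = (42/w)^(3).
At w = 6: N = 343. At w = 14: N = 27.
ΔN = 27 − 343 = -316.

ΔN = -316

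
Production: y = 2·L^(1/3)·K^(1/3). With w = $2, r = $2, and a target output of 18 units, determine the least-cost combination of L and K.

Cost minimization requires the marginal rate of technical substitution to equal the input-price ratio: MP_L/MP_K = w/r.
Here MP_L/MP_K = (1/3)·(K/L)/(1/3) = (K/L). Setting this equal to 2/2 = 1 gives K = L.
Substituting into y = 18: 2·L^(1/3)·(L)^(1/3) = 18.
Solving, L = 27 and K = 27.

L* = 27, K* = 27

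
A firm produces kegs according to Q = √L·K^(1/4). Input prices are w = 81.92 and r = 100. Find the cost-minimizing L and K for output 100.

Cost minimization requires the marginal rate of technical substitution to equal the input-price ratio: MP_L/MP_K = w/r.
Here MP_L/MP_K = (1/2)·(K/L)/(1/4) = 2·(K/L). Setting this equal to 81.92/100 = 0.8192 gives K = 0.4096L.
Substituting into Q = 100: L^(1/2)·(0.4096L)^(1/4) = 100.
Solving, L = 625 and K = 256.

L* = 625, K* = 256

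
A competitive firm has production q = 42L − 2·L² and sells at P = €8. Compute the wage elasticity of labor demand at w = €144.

From P·MP_L = w with MP_L = 42 − 4L, labor demand is L(w) = (42 − w/8)/4.
dL/dw = −1/(32) = -0.03125.
At w = 144, L = 6, so ε = (dL/dw)·(w/L) = (-0.03125)·(144/6) = -0.75.

ε = -0.75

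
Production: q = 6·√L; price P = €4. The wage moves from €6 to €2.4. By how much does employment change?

ΔL = 21

From P·MP_L = w with MP_L = 3·L^(-1/2), the labor demand is L(w) = (12/w)^(2).
At w = 6: L = 4. At w = 2.4: L = 25.
ΔL = 25 − 4 = 21.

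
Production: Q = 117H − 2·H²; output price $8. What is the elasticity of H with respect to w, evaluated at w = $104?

From P·MP_H = w with MP_H = 117 − 4H, labor demand is H(w) = (117 − w/8)/4.
dH/dw = −1/(32) = -0.03125.
At w = 104, H = 26, so ε = (dH/dw)·(w/H) = (-0.03125)·(104/26) = -0.125.

ε = -0.125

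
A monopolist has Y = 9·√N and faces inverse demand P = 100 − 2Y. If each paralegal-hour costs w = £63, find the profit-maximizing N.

N* = 4

Marginal revenue from the inverse demand is MR = 100 − 4Y.
The marginal product is MP_N = 4.5·N^(-1/2).
A monopolist hires until marginal revenue product equals the wage: MR·MP_N = w.
At N, Y = 9·√N. Substituting and solving: (100 − 36·√N)·4.5·N^(-1/2) = 63 gives N = 4.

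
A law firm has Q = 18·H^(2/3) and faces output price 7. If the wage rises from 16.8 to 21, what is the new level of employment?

H* = 64

From P·MP_H = w with MP_H = 12·H^(-1/3), the labor demand is H(w) = (84/w)^(3).
At w = 16.8: H = 125. At w = 21: H = 64.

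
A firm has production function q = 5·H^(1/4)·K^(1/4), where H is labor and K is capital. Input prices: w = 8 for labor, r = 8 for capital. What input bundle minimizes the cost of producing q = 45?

H* = 81, K* = 81

Cost minimization requires the marginal rate of technical substitution to equal the input-price ratio: MP_H/MP_K = w/r.
Here MP_H/MP_K = (1/4)·(K/H)/(1/4) = (K/H). Setting this equal to 8/8 = 1 gives K = H.
Substituting into q = 45: 5·H^(1/4)·(H)^(1/4) = 45.
Solving, H = 81 and K = 81.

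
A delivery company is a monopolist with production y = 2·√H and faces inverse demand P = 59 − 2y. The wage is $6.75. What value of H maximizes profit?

H* = 16

Marginal revenue from the inverse demand is MR = 59 − 4y.
The marginal product is MP_H = H^(-1/2).
A monopolist hires until marginal revenue product equals the wage: MR·MP_H = w.
At H, y = 2·√H. Substituting and solving: (59 − 8·√H)·H^(-1/2) = 6.75 gives H = 16.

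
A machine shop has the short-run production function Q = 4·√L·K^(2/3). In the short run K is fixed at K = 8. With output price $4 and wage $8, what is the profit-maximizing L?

L* = 16

With K = 8, MP_L = (1/2)·4·L^(-1/2)·8^(2/3) = 8·L^(-1/2).
Profit maximization for a price taker requires P·MP_L = w: 4·8·L^(-1/2) = 8.
So L^(-1/2) = 0.25, which gives L = 16.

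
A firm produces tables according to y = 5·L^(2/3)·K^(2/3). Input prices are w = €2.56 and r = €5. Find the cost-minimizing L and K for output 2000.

L* = 125, K* = 64

Cost minimization requires the marginal rate of technical substitution to equal the input-price ratio: MP_L/MP_K = w/r.
Here MP_L/MP_K = (2/3)·(K/L)/(2/3) = (K/L). Setting this equal to 2.56/5 = 0.512 gives K = 0.512L.
Substituting into y = 2000: 5·L^(2/3)·(0.512L)^(2/3) = 2000.
Solving, L = 125 and K = 64.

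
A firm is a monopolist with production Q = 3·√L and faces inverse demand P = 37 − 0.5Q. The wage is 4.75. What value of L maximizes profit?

Marginal revenue from the inverse demand is MR = 37 − Q.
The marginal product is MP_L = 1.5·L^(-1/2).
A monopolist hires until marginal revenue product equals the wage: MR·MP_L = w.
At L, Q = 3·√L. Substituting and solving: (37 − 3·√L)·1.5·L^(-1/2) = 4.75 gives L = 36.

L* = 36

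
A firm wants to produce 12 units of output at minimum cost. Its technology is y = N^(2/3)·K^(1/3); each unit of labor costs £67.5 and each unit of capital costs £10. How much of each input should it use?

Cost minimization requires the marginal rate of technical substitution to equal the input-price ratio: MP_N/MP_K = w/r.
Here MP_N/MP_K = (2/3)·(K/N)/(1/3) = 2·(K/N). Setting this equal to 67.5/10 = 6.75 gives K = 3.375N.
Substituting into y = 12: N^(2/3)·(3.375N)^(1/3) = 12.
Solving, N = 8 and K = 27.

N* = 8, K* = 27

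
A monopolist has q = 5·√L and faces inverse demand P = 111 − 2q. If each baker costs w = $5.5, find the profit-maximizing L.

Marginal revenue from the inverse demand is MR = 111 − 4q.
The marginal product is MP_L = 2.5·L^(-1/2).
A monopolist hires until marginal revenue product equals the wage: MR·MP_L = w.
At L, q = 5·√L. Substituting and solving: (111 − 20·√L)·2.5·L^(-1/2) = 5.5 gives L = 25.

L* = 25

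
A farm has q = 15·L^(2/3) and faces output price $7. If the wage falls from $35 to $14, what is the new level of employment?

From P·MP_L = w with MP_L = 10·L^(-1/3), the labor demand is L(w) = (70/w)^(3).
At w = 35: L = 8. At w = 14: L = 125.

L* = 125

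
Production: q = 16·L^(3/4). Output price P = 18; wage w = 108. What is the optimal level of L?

MP_L = (3/4)·16·L^(-1/4) = 12·L^(-1/4).
Profit maximization for a price taker requires P·MP_L = w: 18·12·L^(-1/4) = 108.
So L^(-1/4) = 0.5, which gives L = 16.

L* = 16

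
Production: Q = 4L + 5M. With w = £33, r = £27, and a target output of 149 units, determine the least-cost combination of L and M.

The inputs are perfect substitutes, so the firm uses whichever has the lower cost per unit of output.
Cost per unit of output via L is w/4 = 8.25; via M it is r/5 = 5.4. M is cheaper.
Producing Q = 149 with M alone: L = 0, M = 29.8.

L* = 0, M* = 29.8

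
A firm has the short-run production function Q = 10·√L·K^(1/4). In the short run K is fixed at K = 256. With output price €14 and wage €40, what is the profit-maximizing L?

With K = 256, MP_L = (1/2)·10·L^(-1/2)·256^(1/4) = 20·L^(-1/2).
Profit maximization for a price taker requires P·MP_L = w: 14·20·L^(-1/2) = 40.
So L^(-1/2) = 1/7, which gives L = 49.

L* = 49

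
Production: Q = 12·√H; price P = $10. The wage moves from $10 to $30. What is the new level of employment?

From P·MP_H = w with MP_H = 6·H^(-1/2), the labor demand is H(w) = (60/w)^(2).
At w = 10: H = 36. At w = 30: H = 4.

H* = 4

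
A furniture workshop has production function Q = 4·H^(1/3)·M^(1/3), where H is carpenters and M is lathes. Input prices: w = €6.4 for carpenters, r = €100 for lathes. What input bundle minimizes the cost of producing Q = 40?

H* = 125, M* = 8

Cost minimization requires the marginal rate of technical substitution to equal the input-price ratio: MP_H/MP_M = w/r.
Here MP_H/MP_M = (1/3)·(M/H)/(1/3) = (M/H). Setting this equal to 6.4/100 = 0.064 gives M = 0.064H.
Substituting into Q = 40: 4·H^(1/3)·(0.064H)^(1/3) = 40.
Solving, H = 125 and M = 8.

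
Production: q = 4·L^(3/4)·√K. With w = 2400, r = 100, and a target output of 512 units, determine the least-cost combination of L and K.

L* = 16, K* = 256

Cost minimization requires the marginal rate of technical substitution to equal the input-price ratio: MP_L/MP_K = w/r.
Here MP_L/MP_K = (3/4)·(K/L)/(1/2) = 1.5·(K/L). Setting this equal to 2400/100 = 24 gives K = 16L.
Substituting into q = 512: 4·L^(3/4)·(16L)^(1/2) = 512.
Solving, L = 16 and K = 256.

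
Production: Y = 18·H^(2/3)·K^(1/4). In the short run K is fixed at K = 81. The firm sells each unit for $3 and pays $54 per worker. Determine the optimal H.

With K = 81, MP_H = (2/3)·18·H^(-1/3)·81^(1/4) = 36·H^(-1/3).
Profit maximization for a price taker requires P·MP_H = w: 3·36·H^(-1/3) = 54.
So H^(-1/3) = 0.5, which gives H = 8.

H* = 8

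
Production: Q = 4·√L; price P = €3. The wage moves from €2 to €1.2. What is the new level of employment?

L* = 25

From P·MP_L = w with MP_L = 2·L^(-1/2), the labor demand is L(w) = (6/w)^(2).
At w = 2: L = 9. At w = 1.2: L = 25.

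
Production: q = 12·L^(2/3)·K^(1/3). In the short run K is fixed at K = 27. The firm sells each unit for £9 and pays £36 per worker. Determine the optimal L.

L* = 216

With K = 27, MP_L = (2/3)·12·L^(-1/3)·27^(1/3) = 24·L^(-1/3).
Profit maximization for a price taker requires P·MP_L = w: 9·24·L^(-1/3) = 36.
So L^(-1/3) = 1/6, which gives L = 216.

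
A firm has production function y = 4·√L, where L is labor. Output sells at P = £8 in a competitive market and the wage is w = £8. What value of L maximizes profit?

L* = 4

MP_L = (1/2)·4·L^(-1/2) = 2·L^(-1/2).
Profit maximization for a price taker requires P·MP_L = w: 8·2·L^(-1/2) = 8.
So L^(-1/2) = 0.5, which gives L = 4.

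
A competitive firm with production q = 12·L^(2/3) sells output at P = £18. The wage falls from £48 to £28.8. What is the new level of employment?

From P·MP_L = w with MP_L = 8·L^(-1/3), the labor demand is L(w) = (144/w)^(3).
At w = 48: L = 27. At w = 28.8: L = 125.

L* = 125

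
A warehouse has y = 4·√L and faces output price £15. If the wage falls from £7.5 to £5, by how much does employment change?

From P·MP_L = w with MP_L = 2·L^(-1/2), the labor demand is L(w) = (30/w)^(2).
At w = 7.5: L = 16. At w = 5: L = 36.
ΔL = 36 − 16 = 20.

ΔL = 20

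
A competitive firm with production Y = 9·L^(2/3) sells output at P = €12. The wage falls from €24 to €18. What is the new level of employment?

From P·MP_L = w with MP_L = 6·L^(-1/3), the labor demand is L(w) = (72/w)^(3).
At w = 24: L = 27. At w = 18: L = 64.

L* = 64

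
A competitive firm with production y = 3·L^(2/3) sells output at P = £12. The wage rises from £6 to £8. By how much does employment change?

From P·MP_L = w with MP_L = 2·L^(-1/3), the labor demand is L(w) = (24/w)^(3).
At w = 6: L = 64. At w = 8: L = 27.
ΔL = 27 − 64 = -37.

ΔL = -37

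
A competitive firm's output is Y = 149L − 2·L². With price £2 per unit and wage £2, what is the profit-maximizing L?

The marginal product of L is MP_L = 149 − 4L.
A price-taking firm hires until the value of the marginal product equals the wage: P·MP_L = w, so 2·(149 − 4L) = 2.
Then 149 − 4L = 1, giving L = 37.

L* = 37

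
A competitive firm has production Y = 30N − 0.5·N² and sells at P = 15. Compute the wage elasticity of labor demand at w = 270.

From P·MP_N = w with MP_N = 30 − N, labor demand is N(w) = 30 − w/15.
dN/dw = −1/(15) = -1/15.
At w = 270, N = 12, so ε = (dN/dw)·(w/N) = (-1/15)·(270/12) = -1.5.

ε = -1.5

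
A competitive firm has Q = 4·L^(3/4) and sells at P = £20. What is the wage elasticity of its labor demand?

ε = -4

MP_L = (3/4)·4·L^(-1/4), so P·MP_L = w gives 60·L^(-1/4) = w.
Solving, L(w) = (60/w)^(4). This is a constant-elasticity form: L ∝ w^(−4), so ε = −4.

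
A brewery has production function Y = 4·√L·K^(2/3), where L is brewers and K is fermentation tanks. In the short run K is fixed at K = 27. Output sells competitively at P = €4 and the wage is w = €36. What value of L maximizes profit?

With K = 27, MP_L = (1/2)·4·L^(-1/2)·27^(2/3) = 18·L^(-1/2).
Profit maximization for a price taker requires P·MP_L = w: 4·18·L^(-1/2) = 36.
So L^(-1/2) = 0.5, which gives L = 4.

L* = 4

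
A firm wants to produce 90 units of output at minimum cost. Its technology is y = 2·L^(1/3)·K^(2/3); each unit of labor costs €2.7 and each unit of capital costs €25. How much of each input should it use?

Cost minimization requires the marginal rate of technical substitution to equal the input-price ratio: MP_L/MP_K = w/r.
Here MP_L/MP_K = (1/3)·(K/L)/(2/3) = 0.5·(K/L). Setting this equal to 2.7/25 = 0.108 gives K = 0.216L.
Substituting into y = 90: 2·L^(1/3)·(0.216L)^(2/3) = 90.
Solving, L = 125 and K = 27.

L* = 125, K* = 27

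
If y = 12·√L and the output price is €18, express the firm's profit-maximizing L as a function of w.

L(w) = 11664/w²

MP_L = (1/2)·12·L^(-1/2) = 6·L^(-1/2).
Setting P·MP_L = w: 108·L^(-1/2) = w.
Solving for L: L^(-1/2) = w/108, so L = (108/w)^(2).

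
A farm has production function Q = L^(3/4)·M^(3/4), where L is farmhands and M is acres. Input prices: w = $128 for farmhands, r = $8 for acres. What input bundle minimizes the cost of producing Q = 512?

Cost minimization requires the marginal rate of technical substitution to equal the input-price ratio: MP_L/MP_M = w/r.
Here MP_L/MP_M = (3/4)·(M/L)/(3/4) = (M/L). Setting this equal to 128/8 = 16 gives M = 16L.
Substituting into Q = 512: L^(3/4)·(16L)^(3/4) = 512.
Solving, L = 16 and M = 256.

L* = 16, M* = 256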